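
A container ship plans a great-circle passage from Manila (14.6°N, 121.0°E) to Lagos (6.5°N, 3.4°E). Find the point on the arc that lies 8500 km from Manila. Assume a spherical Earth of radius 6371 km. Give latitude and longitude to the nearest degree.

≈ 17°N, 41°E

Convert each endpoint to a unit vector on the sphere (x = cos φ cos λ, y = cos φ sin λ, z = sin φ).
The central angle between the endpoints is δ = arccos(p₁·p₂) ≈ 2.001 rad (114.6°). The total great-circle distance is δ·R ≈ 2.001 × 6371 ≈ 12747 km, so the target fraction is f = 8500/12747 ≈ 0.667.
Interpolate at f ≈ 0.667 with slerp weights a = sin((1−f)δ)/sin δ ≈ 0.680, b = sin(fδ)/sin δ ≈ 1.070.
p = a·p₁ + b·p₂ ≈ (0.722, 0.627, 0.293); φ = arcsin(p_z) ≈ 17.01°, λ = atan2(p_y, p_x) ≈ 41.00°.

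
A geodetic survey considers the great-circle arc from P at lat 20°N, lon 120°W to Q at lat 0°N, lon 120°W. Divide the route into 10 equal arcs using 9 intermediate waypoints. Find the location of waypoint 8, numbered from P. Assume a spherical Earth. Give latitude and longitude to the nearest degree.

≈ lat 4°N, lon 120°W

From cos δ = sin φ₁ sin φ₂ + cos φ₁ cos φ₂ cos Δλ, the central angle is δ ≈ 0.349 rad (20.0°).
Interpolate at f = 8/10 with slerp weights a = sin((1−f)δ)/sin δ ≈ 0.204, b = sin(fδ)/sin δ ≈ 0.806.
p = a·p₁ + b·p₂ ≈ (-0.499, -0.864, 0.070); φ = arcsin(p_z) ≈ 4.00°, λ = atan2(p_y, p_x) ≈ -120.00°.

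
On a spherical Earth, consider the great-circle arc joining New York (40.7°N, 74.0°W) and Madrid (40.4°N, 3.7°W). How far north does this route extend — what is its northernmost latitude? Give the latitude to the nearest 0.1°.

≈ 46.3°N

The great circle lies in the plane with unit normal n̂ = (p₁ × p₂)/|p₁ × p₂|.
Here n̂_z ≈ +0.691; the vertex latitude is φ_max = arccos|n̂_z| ≈ 46.3°.
Check via Clairaut: cos φ_max = |cos φ₁| · sin C = cos(40.7°)·sin(65.7°) ≈ 0.691, again giving ≈ 46.3°.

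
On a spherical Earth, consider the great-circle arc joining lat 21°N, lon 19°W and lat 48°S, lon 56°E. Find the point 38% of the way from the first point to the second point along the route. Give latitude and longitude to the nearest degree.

≈ lat 8°S, lon 4°E

Write both endpoints as unit vectors p₁, p₂ with components (cos φ cos λ, cos φ sin λ, sin φ).
The central angle between the endpoints is δ = arccos(p₁·p₂) ≈ 1.676 rad (96.0°).
Interpolate at f = 0.38 with slerp weights a = sin((1−f)δ)/sin δ ≈ 0.867, b = sin(fδ)/sin δ ≈ 0.598.
p = a·p₁ + b·p₂ ≈ (0.989, 0.068, -0.134); φ = arcsin(p_z) ≈ -7.69°, λ = atan2(p_y, p_x) ≈ 3.95°.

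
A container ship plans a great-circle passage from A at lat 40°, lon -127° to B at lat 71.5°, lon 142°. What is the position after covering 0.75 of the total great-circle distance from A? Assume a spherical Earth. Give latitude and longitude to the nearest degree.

≈ lat 71°, lon -177°

Write both endpoints as unit vectors p₁, p₂ with components (cos φ cos λ, cos φ sin λ, sin φ).
The central angle between the endpoints is δ = arccos(p₁·p₂) ≈ 0.921 rad (52.7°).
Interpolate at f = 0.75 with slerp weights a = sin((1−f)δ)/sin δ ≈ 0.287, b = sin(fδ)/sin δ ≈ 0.800.
p = a·p₁ + b·p₂ ≈ (-0.332, -0.019, 0.943); φ = arcsin(p_z) ≈ 70.56°, λ = atan2(p_y, p_x) ≈ -176.72°.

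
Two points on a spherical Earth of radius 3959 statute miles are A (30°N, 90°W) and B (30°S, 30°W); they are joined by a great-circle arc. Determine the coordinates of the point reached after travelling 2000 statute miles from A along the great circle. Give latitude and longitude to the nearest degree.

Write both endpoints as unit vectors p₁, p₂ with components (cos φ cos λ, cos φ sin λ, sin φ).
The central angle between the endpoints is δ = arccos(p₁·p₂) ≈ 1.445 rad (82.8°). The total great-circle distance is δ·R ≈ 1.445 × 3959 ≈ 5723 mi, so the target fraction is f = 2000/5723 ≈ 0.349.
Interpolate at f ≈ 0.349 with slerp weights a = sin((1−f)δ)/sin δ ≈ 0.814, b = sin(fδ)/sin δ ≈ 0.488.
p = a·p₁ + b·p₂ ≈ (0.366, -0.916, 0.163); φ = arcsin(p_z) ≈ 9.39°, λ = atan2(p_y, p_x) ≈ -68.23°.

≈ (9°N, 68°W)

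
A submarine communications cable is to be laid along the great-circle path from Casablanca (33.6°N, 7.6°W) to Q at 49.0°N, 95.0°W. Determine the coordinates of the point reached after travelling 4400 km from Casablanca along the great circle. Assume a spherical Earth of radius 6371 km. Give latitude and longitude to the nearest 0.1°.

≈ 52.1°N, 56.8°W

Write both endpoints as unit vectors p₁, p₂ with components (cos φ cos λ, cos φ sin λ, sin φ).
The central angle between the endpoints is δ = arccos(p₁·p₂) ≈ 1.112 rad (63.7°). The total great-circle distance is δ·R ≈ 1.112 × 6371 ≈ 7088 km, so the target fraction is f = 4400/7088 ≈ 0.621.
Interpolate at f ≈ 0.621 with slerp weights a = sin((1−f)δ)/sin δ ≈ 0.457, b = sin(fδ)/sin δ ≈ 0.710.
p = a·p₁ + b·p₂ ≈ (0.336, -0.515, 0.789); φ = arcsin(p_z) ≈ 52.07°, λ = atan2(p_y, p_x) ≈ -56.83°.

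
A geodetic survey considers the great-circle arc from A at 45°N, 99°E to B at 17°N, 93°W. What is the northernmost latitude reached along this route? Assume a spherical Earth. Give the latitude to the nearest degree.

The great circle lies in the plane with unit normal n̂ = (p₁ × p₂)/|p₁ × p₂|.
Here n̂_z ≈ +0.158; the vertex latitude is φ_max = arccos|n̂_z| ≈ 80.9°.
Check via Clairaut: cos φ_max = |cos φ₁| · sin C = cos(45.0°)·sin(12.9°) ≈ 0.158, again giving ≈ 80.9°.

≈ 81°N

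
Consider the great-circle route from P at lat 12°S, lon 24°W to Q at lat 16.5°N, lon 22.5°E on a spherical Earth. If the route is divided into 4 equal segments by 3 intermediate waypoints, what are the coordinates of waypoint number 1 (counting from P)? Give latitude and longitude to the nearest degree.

Write both endpoints as unit vectors p₁, p₂ with components (cos φ cos λ, cos φ sin λ, sin φ).
The central angle between the endpoints is δ = arccos(p₁·p₂) ≈ 0.944 rad (54.1°).
Interpolate at f = 1/4 with slerp weights a = sin((1−f)δ)/sin δ ≈ 0.803, b = sin(fδ)/sin δ ≈ 0.289.
p = a·p₁ + b·p₂ ≈ (0.973, -0.214, -0.085); φ = arcsin(p_z) ≈ -4.87°, λ = atan2(p_y, p_x) ≈ -12.37°.

≈ lat 5°S, lon 12°W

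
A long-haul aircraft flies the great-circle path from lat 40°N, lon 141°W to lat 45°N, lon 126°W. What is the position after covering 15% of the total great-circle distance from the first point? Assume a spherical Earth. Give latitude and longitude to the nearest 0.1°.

Write both endpoints as unit vectors p₁, p₂ with components (cos φ cos λ, cos φ sin λ, sin φ).
The central angle between the endpoints is δ = arccos(p₁·p₂) ≈ 0.211 rad (12.1°).
Interpolate at f = 0.15 with slerp weights a = sin((1−f)δ)/sin δ ≈ 0.852, b = sin(fδ)/sin δ ≈ 0.151.
p = a·p₁ + b·p₂ ≈ (-0.570, -0.497, 0.654); φ = arcsin(p_z) ≈ 40.87°, λ = atan2(p_y, p_x) ≈ -138.90°.

≈ lat 40.9°N, lon 138.9°W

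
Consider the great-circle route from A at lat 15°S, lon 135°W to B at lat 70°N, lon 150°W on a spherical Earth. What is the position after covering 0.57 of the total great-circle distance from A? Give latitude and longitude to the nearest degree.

≈ lat 34°N, lon 140°W

Convert each endpoint to a unit vector on the sphere (x = cos φ cos λ, y = cos φ sin λ, z = sin φ).
The central angle between the endpoints is δ = arccos(p₁·p₂) ≈ 1.495 rad (85.6°).
Interpolate at f = 0.57 with slerp weights a = sin((1−f)δ)/sin δ ≈ 0.601, b = sin(fδ)/sin δ ≈ 0.755.
p = a·p₁ + b·p₂ ≈ (-0.634, -0.540, 0.554); φ = arcsin(p_z) ≈ 33.62°, λ = atan2(p_y, p_x) ≈ -139.60°.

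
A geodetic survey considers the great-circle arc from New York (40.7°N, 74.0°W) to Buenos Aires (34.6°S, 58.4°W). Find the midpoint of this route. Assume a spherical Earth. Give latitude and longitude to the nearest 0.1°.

Convert each endpoint to a unit vector on the sphere (x = cos φ cos λ, y = cos φ sin λ, z = sin φ).
The central angle between the endpoints is δ = arccos(p₁·p₂) ≈ 1.338 rad (76.7°).
Interpolate at f = 1/2 with slerp weights a = sin((1−f)δ)/sin δ ≈ 0.637, b = sin(fδ)/sin δ ≈ 0.637.
p = a·p₁ + b·p₂ ≈ (0.408, -0.911, 0.054); φ = arcsin(p_z) ≈ 3.08°, λ = atan2(p_y, p_x) ≈ -65.88°.

≈ (3.1°N, 65.9°W)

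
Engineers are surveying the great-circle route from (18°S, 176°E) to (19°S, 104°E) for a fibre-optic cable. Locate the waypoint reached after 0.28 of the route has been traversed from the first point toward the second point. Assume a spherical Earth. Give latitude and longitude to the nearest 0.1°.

≈ (21.4°S, 156.2°E)

Convert each endpoint to a unit vector on the sphere (x = cos φ cos λ, y = cos φ sin λ, z = sin φ).
The central angle between the endpoints is δ = arccos(p₁·p₂) ≈ 1.183 rad (67.8°).
Interpolate at f = 0.28 with slerp weights a = sin((1−f)δ)/sin δ ≈ 0.813, b = sin(fδ)/sin δ ≈ 0.351.
p = a·p₁ + b·p₂ ≈ (-0.851, 0.376, -0.366); φ = arcsin(p_z) ≈ -21.44°, λ = atan2(p_y, p_x) ≈ 156.16°.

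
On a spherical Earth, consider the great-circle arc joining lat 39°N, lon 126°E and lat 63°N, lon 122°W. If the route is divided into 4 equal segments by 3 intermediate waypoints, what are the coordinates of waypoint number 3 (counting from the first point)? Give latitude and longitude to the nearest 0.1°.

Convert each endpoint to a unit vector on the sphere (x = cos φ cos λ, y = cos φ sin λ, z = sin φ).
The central angle between the endpoints is δ = arccos(p₁·p₂) ≈ 1.128 rad (64.6°).
Interpolate at f = 3/4 with slerp weights a = sin((1−f)δ)/sin δ ≈ 0.308, b = sin(fδ)/sin δ ≈ 0.829.
p = a·p₁ + b·p₂ ≈ (-0.340, -0.125, 0.932); φ = arcsin(p_z) ≈ 68.75°, λ = atan2(p_y, p_x) ≈ -159.76°.

≈ lat 68.8°N, lon 159.8°W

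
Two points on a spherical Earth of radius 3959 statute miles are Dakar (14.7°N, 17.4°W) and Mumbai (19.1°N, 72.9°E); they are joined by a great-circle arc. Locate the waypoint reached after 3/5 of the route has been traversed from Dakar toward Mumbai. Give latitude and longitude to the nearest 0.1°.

≈ 23.5°N, 36.4°E

Write both endpoints as unit vectors p₁, p₂ with components (cos φ cos λ, cos φ sin λ, sin φ).
The central angle between the endpoints is δ = arccos(p₁·p₂) ≈ 1.492 rad (85.5°).
Interpolate at f = 3/5 with slerp weights a = sin((1−f)δ)/sin δ ≈ 0.564, b = sin(fδ)/sin δ ≈ 0.783.
p = a·p₁ + b·p₂ ≈ (0.738, 0.544, 0.399); φ = arcsin(p_z) ≈ 23.53°, λ = atan2(p_y, p_x) ≈ 36.39°.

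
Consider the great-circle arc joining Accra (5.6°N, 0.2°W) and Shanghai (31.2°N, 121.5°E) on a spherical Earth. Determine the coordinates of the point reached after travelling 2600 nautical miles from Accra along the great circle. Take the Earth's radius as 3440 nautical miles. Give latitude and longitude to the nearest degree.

≈ 29°N, 38°E

Write both endpoints as unit vectors p₁, p₂ with components (cos φ cos λ, cos φ sin λ, sin φ).
The central angle between the endpoints is δ = arccos(p₁·p₂) ≈ 1.979 rad (113.4°). The total great-circle distance is δ·R ≈ 1.979 × 3440 ≈ 6807 nmi, so the target fraction is f = 2600/6807 ≈ 0.382.
Interpolate at f ≈ 0.382 with slerp weights a = sin((1−f)δ)/sin δ ≈ 1.024, b = sin(fδ)/sin δ ≈ 0.747.
p = a·p₁ + b·p₂ ≈ (0.685, 0.541, 0.487); φ = arcsin(p_z) ≈ 29.14°, λ = atan2(p_y, p_x) ≈ 38.31°.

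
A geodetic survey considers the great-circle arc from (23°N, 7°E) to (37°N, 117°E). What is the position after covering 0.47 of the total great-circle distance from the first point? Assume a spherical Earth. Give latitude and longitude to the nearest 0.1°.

≈ (44.4°N, 52.5°E)

Write both endpoints as unit vectors p₁, p₂ with components (cos φ cos λ, cos φ sin λ, sin φ).
The central angle between the endpoints is δ = arccos(p₁·p₂) ≈ 1.587 rad (90.9°).
Interpolate at f = 0.47 with slerp weights a = sin((1−f)δ)/sin δ ≈ 0.746, b = sin(fδ)/sin δ ≈ 0.679.
p = a·p₁ + b·p₂ ≈ (0.435, 0.567, 0.700); φ = arcsin(p_z) ≈ 44.41°, λ = atan2(p_y, p_x) ≈ 52.48°.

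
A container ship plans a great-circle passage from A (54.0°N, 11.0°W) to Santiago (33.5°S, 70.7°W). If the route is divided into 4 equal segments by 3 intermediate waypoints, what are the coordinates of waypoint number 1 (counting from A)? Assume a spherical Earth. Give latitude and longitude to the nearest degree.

≈ (34°N, 33°W)

Write both endpoints as unit vectors p₁, p₂ with components (cos φ cos λ, cos φ sin λ, sin φ).
The central angle between the endpoints is δ = arccos(p₁·p₂) ≈ 1.771 rad (101.5°).
Interpolate at f = 1/4 with slerp weights a = sin((1−f)δ)/sin δ ≈ 0.991, b = sin(fδ)/sin δ ≈ 0.437.
p = a·p₁ + b·p₂ ≈ (0.692, -0.455, 0.560); φ = arcsin(p_z) ≈ 34.06°, λ = atan2(p_y, p_x) ≈ -33.34°.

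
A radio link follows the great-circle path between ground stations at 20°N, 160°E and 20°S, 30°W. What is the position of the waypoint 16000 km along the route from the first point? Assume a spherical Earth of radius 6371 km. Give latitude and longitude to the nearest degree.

Convert each endpoint to a unit vector on the sphere (x = cos φ cos λ, y = cos φ sin λ, z = sin φ).
The central angle between the endpoints is δ = arccos(p₁·p₂) ≈ 2.978 rad (170.6°). The total great-circle distance is δ·R ≈ 2.978 × 6371 ≈ 18970 km, so the target fraction is f = 16000/18970 ≈ 0.843.
Interpolate at f ≈ 0.843 with slerp weights a = sin((1−f)δ)/sin δ ≈ 2.754, b = sin(fδ)/sin δ ≈ 3.610.
p = a·p₁ + b·p₂ ≈ (0.506, -0.811, -0.293); φ = arcsin(p_z) ≈ -17.03°, λ = atan2(p_y, p_x) ≈ -58.03°.

≈ 17°S, 58°W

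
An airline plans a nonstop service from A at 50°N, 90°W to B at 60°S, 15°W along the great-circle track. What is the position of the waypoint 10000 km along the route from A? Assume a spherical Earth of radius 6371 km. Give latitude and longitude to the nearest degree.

≈ 31°S, 46°W

The haversine formula gives a central angle δ ≈ 2.190 rad (125.5°) between the endpoints. The total great-circle distance is δ·R ≈ 2.190 × 6371 ≈ 13951 km, so the target fraction is f = 10000/13951 ≈ 0.717.
Interpolate at f ≈ 0.717 with slerp weights a = sin((1−f)δ)/sin δ ≈ 0.714, b = sin(fδ)/sin δ ≈ 1.228.
p = a·p₁ + b·p₂ ≈ (0.593, -0.618, -0.517); φ = arcsin(p_z) ≈ -31.11°, λ = atan2(p_y, p_x) ≈ -46.16°.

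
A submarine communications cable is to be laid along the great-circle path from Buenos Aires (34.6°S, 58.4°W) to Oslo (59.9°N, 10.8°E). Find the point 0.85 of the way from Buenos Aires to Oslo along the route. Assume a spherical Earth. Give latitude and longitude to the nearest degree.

Write both endpoints as unit vectors p₁, p₂ with components (cos φ cos λ, cos φ sin λ, sin φ).
The central angle between the endpoints is δ = arccos(p₁·p₂) ≈ 1.923 rad (110.2°).
Interpolate at f = 0.85 with slerp weights a = sin((1−f)δ)/sin δ ≈ 0.303, b = sin(fδ)/sin δ ≈ 1.063.
p = a·p₁ + b·p₂ ≈ (0.654, -0.113, 0.748); φ = arcsin(p_z) ≈ 48.39°, λ = atan2(p_y, p_x) ≈ -9.76°.

≈ (48°N, 10°W)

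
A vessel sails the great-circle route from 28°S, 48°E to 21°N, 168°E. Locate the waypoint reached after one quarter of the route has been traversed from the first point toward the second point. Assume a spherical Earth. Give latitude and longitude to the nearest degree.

≈ 20°S, 81°E

Write both endpoints as unit vectors p₁, p₂ with components (cos φ cos λ, cos φ sin λ, sin φ).
The central angle between the endpoints is δ = arccos(p₁·p₂) ≈ 2.190 rad (125.5°).
Interpolate at f = 1/4 with slerp weights a = sin((1−f)δ)/sin δ ≈ 1.225, b = sin(fδ)/sin δ ≈ 0.639.
p = a·p₁ + b·p₂ ≈ (0.140, 0.928, -0.346); φ = arcsin(p_z) ≈ -20.24°, λ = atan2(p_y, p_x) ≈ 81.42°.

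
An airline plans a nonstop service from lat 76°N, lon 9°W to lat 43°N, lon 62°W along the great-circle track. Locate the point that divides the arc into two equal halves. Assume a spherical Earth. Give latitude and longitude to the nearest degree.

≈ lat 61°N, lon 50°W

From cos δ = sin φ₁ sin φ₂ + cos φ₁ cos φ₂ cos Δλ, the central angle is δ ≈ 0.695 rad (39.8°).
Interpolate at f = 1/2 with slerp weights a = sin((1−f)δ)/sin δ ≈ 0.532, b = sin(fδ)/sin δ ≈ 0.532.
p = a·p₁ + b·p₂ ≈ (0.310, -0.364, 0.879); φ = arcsin(p_z) ≈ 61.48°, λ = atan2(p_y, p_x) ≈ -49.58°.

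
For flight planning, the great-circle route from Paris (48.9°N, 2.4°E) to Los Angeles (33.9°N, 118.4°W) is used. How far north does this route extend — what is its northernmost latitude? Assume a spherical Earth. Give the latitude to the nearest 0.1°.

≈ 61.7°N

The great circle lies in the plane with unit normal n̂ = (p₁ × p₂)/|p₁ × p₂|.
Here n̂_z ≈ -0.473; the vertex latitude is φ_max = arccos|n̂_z| ≈ 61.7°.
Check via Clairaut: cos φ_max = |cos φ₁| · sin C = cos(48.9°)·sin(46.1°) ≈ 0.473, again giving ≈ 61.7°.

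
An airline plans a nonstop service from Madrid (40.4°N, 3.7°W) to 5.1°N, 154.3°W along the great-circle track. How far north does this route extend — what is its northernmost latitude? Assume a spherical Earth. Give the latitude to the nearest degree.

≈ 62°N

The great circle lies in the plane with unit normal n̂ = (p₁ × p₂)/|p₁ × p₂|.
Here n̂_z ≈ -0.467; the vertex latitude is φ_max = arccos|n̂_z| ≈ 62.2°.
Check via Clairaut: cos φ_max = |cos φ₁| · sin C = cos(40.4°)·sin(37.8°) ≈ 0.467, again giving ≈ 62.2°.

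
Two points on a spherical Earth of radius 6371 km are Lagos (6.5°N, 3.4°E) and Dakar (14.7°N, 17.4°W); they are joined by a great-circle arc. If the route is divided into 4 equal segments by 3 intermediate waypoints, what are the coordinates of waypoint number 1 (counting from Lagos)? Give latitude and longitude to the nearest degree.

≈ 9°N, 2°W

Write both endpoints as unit vectors p₁, p₂ with components (cos φ cos λ, cos φ sin λ, sin φ).
The central angle between the endpoints is δ = arccos(p₁·p₂) ≈ 0.384 rad (22.0°).
Interpolate at f = 1/4 with slerp weights a = sin((1−f)δ)/sin δ ≈ 0.758, b = sin(fδ)/sin δ ≈ 0.256.
p = a·p₁ + b·p₂ ≈ (0.988, -0.029, 0.151); φ = arcsin(p_z) ≈ 8.67°, λ = atan2(p_y, p_x) ≈ -1.70°.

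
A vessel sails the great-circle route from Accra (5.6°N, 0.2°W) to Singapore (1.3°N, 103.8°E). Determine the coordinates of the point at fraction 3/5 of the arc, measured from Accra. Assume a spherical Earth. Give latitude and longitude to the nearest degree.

The haversine formula gives a central angle δ ≈ 1.812 rad (103.8°) between the endpoints.
Interpolate at f = 3/5 with slerp weights a = sin((1−f)δ)/sin δ ≈ 0.683, b = sin(fδ)/sin δ ≈ 0.912.
p = a·p₁ + b·p₂ ≈ (0.462, 0.883, 0.087); φ = arcsin(p_z) ≈ 5.01°, λ = atan2(p_y, p_x) ≈ 62.37°.

≈ 5°N, 62°E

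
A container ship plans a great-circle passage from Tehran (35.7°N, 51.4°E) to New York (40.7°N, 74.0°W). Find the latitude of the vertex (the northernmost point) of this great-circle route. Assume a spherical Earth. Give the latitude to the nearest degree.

The great circle lies in the plane with unit normal n̂ = (p₁ × p₂)/|p₁ × p₂|.
Here n̂_z ≈ -0.502; the vertex latitude is φ_max = arccos|n̂_z| ≈ 59.9°.
Check via Clairaut: cos φ_max = |cos φ₁| · sin C = cos(35.7°)·sin(38.2°) ≈ 0.502, again giving ≈ 59.9°.

≈ 60°N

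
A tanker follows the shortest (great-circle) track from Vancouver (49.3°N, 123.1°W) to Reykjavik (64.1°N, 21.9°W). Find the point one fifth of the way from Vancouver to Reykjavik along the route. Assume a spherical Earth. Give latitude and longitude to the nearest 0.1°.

Convert each endpoint to a unit vector on the sphere (x = cos φ cos λ, y = cos φ sin λ, z = sin φ).
The central angle between the endpoints is δ = arccos(p₁·p₂) ≈ 0.894 rad (51.2°).
Interpolate at f = 1/5 with slerp weights a = sin((1−f)δ)/sin δ ≈ 0.841, b = sin(fδ)/sin δ ≈ 0.228.
p = a·p₁ + b·p₂ ≈ (-0.207, -0.497, 0.843); φ = arcsin(p_z) ≈ 57.45°, λ = atan2(p_y, p_x) ≈ -112.64°.

≈ 57.4°N, 112.6°W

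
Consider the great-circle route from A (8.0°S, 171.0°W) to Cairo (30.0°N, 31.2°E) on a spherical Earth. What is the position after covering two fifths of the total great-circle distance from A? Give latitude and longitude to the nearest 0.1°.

≈ (35.6°N, 145.3°E)

The haversine formula gives a central angle δ ≈ 2.613 rad (149.7°) between the endpoints.
Interpolate at f = 2/5 with slerp weights a = sin((1−f)δ)/sin δ ≈ 1.983, b = sin(fδ)/sin δ ≈ 1.716.
p = a·p₁ + b·p₂ ≈ (-0.669, 0.463, 0.582); φ = arcsin(p_z) ≈ 35.58°, λ = atan2(p_y, p_x) ≈ 145.34°.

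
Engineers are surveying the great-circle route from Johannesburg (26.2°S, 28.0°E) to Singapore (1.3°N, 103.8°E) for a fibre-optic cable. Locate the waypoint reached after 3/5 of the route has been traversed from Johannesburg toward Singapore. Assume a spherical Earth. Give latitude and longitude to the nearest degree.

≈ 13°S, 76°E

The haversine formula gives a central angle δ ≈ 1.359 rad (77.9°) between the endpoints.
Interpolate at f = 3/5 with slerp weights a = sin((1−f)δ)/sin δ ≈ 0.529, b = sin(fδ)/sin δ ≈ 0.745.
p = a·p₁ + b·p₂ ≈ (0.242, 0.946, -0.217); φ = arcsin(p_z) ≈ -12.52°, λ = atan2(p_y, p_x) ≈ 75.67°.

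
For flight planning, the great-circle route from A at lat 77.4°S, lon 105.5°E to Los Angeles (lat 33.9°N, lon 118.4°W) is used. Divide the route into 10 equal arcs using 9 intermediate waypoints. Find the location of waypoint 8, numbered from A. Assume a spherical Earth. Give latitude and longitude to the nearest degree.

≈ lat 8°N, lon 124°W

Write both endpoints as unit vectors p₁, p₂ with components (cos φ cos λ, cos φ sin λ, sin φ).
The central angle between the endpoints is δ = arccos(p₁·p₂) ≈ 2.311 rad (132.4°).
Interpolate at f = 8/10 with slerp weights a = sin((1−f)δ)/sin δ ≈ 0.604, b = sin(fδ)/sin δ ≈ 1.303.
p = a·p₁ + b·p₂ ≈ (-0.550, -0.824, 0.137); φ = arcsin(p_z) ≈ 7.87°, λ = atan2(p_y, p_x) ≈ -123.69°.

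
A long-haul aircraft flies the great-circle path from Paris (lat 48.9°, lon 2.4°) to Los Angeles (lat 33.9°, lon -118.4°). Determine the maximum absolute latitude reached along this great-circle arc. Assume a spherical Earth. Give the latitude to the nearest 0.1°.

The great circle lies in the plane with unit normal n̂ = (p₁ × p₂)/|p₁ × p₂|.
Here n̂_z ≈ -0.473; the vertex latitude is φ_max = arccos|n̂_z| ≈ 61.7°.

≈ 61.7°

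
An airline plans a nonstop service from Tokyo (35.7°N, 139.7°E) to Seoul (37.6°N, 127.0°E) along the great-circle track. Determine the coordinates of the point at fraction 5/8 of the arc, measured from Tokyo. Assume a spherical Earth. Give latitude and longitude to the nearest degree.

≈ 37°N, 132°E

Convert each endpoint to a unit vector on the sphere (x = cos φ cos λ, y = cos φ sin λ, z = sin φ).
The central angle between the endpoints is δ = arccos(p₁·p₂) ≈ 0.181 rad (10.4°).
Interpolate at f = 5/8 with slerp weights a = sin((1−f)δ)/sin δ ≈ 0.377, b = sin(fδ)/sin δ ≈ 0.627.
p = a·p₁ + b·p₂ ≈ (-0.532, 0.595, 0.602); φ = arcsin(p_z) ≈ 37.05°, λ = atan2(p_y, p_x) ≈ 131.83°.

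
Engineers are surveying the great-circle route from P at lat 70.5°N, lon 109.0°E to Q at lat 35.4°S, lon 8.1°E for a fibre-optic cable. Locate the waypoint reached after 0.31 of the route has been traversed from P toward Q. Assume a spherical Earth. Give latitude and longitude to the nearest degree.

Write both endpoints as unit vectors p₁, p₂ with components (cos φ cos λ, cos φ sin λ, sin φ).
The central angle between the endpoints is δ = arccos(p₁·p₂) ≈ 2.211 rad (126.7°).
Interpolate at f = 0.31 with slerp weights a = sin((1−f)δ)/sin δ ≈ 1.246, b = sin(fδ)/sin δ ≈ 0.789.
p = a·p₁ + b·p₂ ≈ (0.502, 0.484, 0.717); φ = arcsin(p_z) ≈ 45.81°, λ = atan2(p_y, p_x) ≈ 43.96°.

≈ lat 46°N, lon 44°E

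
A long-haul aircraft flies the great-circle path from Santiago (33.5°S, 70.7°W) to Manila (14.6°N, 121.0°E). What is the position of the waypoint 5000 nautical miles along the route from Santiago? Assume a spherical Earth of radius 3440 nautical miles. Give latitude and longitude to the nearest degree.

≈ (50°S, 165°E)

Convert each endpoint to a unit vector on the sphere (x = cos φ cos λ, y = cos φ sin λ, z = sin φ).
The central angle between the endpoints is δ = arccos(p₁·p₂) ≈ 2.763 rad (158.3°). The total great-circle distance is δ·R ≈ 2.763 × 3440 ≈ 9506 nmi, so the target fraction is f = 5000/9506 ≈ 0.526.
Interpolate at f ≈ 0.526 with slerp weights a = sin((1−f)δ)/sin δ ≈ 2.616, b = sin(fδ)/sin δ ≈ 2.689.
p = a·p₁ + b·p₂ ≈ (-0.619, 0.172, -0.766); φ = arcsin(p_z) ≈ -50.01°, λ = atan2(p_y, p_x) ≈ 164.50°.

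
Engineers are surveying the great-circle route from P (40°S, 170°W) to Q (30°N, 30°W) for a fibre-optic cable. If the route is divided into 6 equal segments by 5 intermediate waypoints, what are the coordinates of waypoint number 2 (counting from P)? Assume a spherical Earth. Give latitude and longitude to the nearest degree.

≈ (28°S, 112°W)

Convert each endpoint to a unit vector on the sphere (x = cos φ cos λ, y = cos φ sin λ, z = sin φ).
The central angle between the endpoints is δ = arccos(p₁·p₂) ≈ 2.549 rad (146.1°).
Interpolate at f = 2/6 with slerp weights a = sin((1−f)δ)/sin δ ≈ 1.776, b = sin(fδ)/sin δ ≈ 1.345.
p = a·p₁ + b·p₂ ≈ (-0.331, -0.819, -0.469); φ = arcsin(p_z) ≈ -27.98°, λ = atan2(p_y, p_x) ≈ -112.02°.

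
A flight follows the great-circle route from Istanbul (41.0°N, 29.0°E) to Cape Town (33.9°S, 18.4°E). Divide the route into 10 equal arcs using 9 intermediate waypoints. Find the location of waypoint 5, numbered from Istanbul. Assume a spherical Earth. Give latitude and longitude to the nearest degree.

≈ (4°N, 23°E)

Convert each endpoint to a unit vector on the sphere (x = cos φ cos λ, y = cos φ sin λ, z = sin φ).
The central angle between the endpoints is δ = arccos(p₁·p₂) ≈ 1.318 rad (75.5°).
Interpolate at f = 5/10 with slerp weights a = sin((1−f)δ)/sin δ ≈ 0.633, b = sin(fδ)/sin δ ≈ 0.633.
p = a·p₁ + b·p₂ ≈ (0.916, 0.397, 0.062); φ = arcsin(p_z) ≈ 3.57°, λ = atan2(p_y, p_x) ≈ 23.45°.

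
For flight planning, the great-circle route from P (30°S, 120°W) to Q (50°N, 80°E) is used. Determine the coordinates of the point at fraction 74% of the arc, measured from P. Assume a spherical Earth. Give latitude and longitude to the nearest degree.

Write both endpoints as unit vectors p₁, p₂ with components (cos φ cos λ, cos φ sin λ, sin φ).
The central angle between the endpoints is δ = arccos(p₁·p₂) ≈ 2.705 rad (155.0°).
Interpolate at f = 0.74 with slerp weights a = sin((1−f)δ)/sin δ ≈ 1.529, b = sin(fδ)/sin δ ≈ 2.148.
p = a·p₁ + b·p₂ ≈ (-0.422, 0.213, 0.881); φ = arcsin(p_z) ≈ 61.77°, λ = atan2(p_y, p_x) ≈ 153.21°.

≈ (62°N, 153°E)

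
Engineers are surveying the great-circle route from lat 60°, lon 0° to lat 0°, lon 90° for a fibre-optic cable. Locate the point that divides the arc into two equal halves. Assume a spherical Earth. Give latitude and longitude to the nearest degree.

Convert each endpoint to a unit vector on the sphere (x = cos φ cos λ, y = cos φ sin λ, z = sin φ).
The central angle between the endpoints is δ = arccos(p₁·p₂) ≈ 1.571 rad (90.0°).
Interpolate at f = 1/2 with slerp weights a = sin((1−f)δ)/sin δ ≈ 0.707, b = sin(fδ)/sin δ ≈ 0.707.
p = a·p₁ + b·p₂ ≈ (0.354, 0.707, 0.612); φ = arcsin(p_z) ≈ 37.76°, λ = atan2(p_y, p_x) ≈ 63.43°.

≈ lat 38°, lon 63°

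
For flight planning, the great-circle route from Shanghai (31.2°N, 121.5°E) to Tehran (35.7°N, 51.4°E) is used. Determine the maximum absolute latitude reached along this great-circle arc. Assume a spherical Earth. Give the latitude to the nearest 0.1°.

≈ 39.2°N

The great circle lies in the plane with unit normal n̂ = (p₁ × p₂)/|p₁ × p₂|.
Here n̂_z ≈ -0.775; the vertex latitude is φ_max = arccos|n̂_z| ≈ 39.2°.
Check via Clairaut: cos φ_max = |cos φ₁| · sin C = cos(31.2°)·sin(65.0°) ≈ 0.775, again giving ≈ 39.2°.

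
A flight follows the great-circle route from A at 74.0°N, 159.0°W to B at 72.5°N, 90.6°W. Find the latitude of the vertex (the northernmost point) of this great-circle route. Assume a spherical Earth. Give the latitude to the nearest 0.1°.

The great circle lies in the plane with unit normal n̂ = (p₁ × p₂)/|p₁ × p₂|.
Here n̂_z ≈ +0.241; the vertex latitude is φ_max = arccos|n̂_z| ≈ 76.1°.
Check via Clairaut: cos φ_max = |cos φ₁| · sin C = cos(74.0°)·sin(60.8°) ≈ 0.241, again giving ≈ 76.1°.

≈ 76.1°N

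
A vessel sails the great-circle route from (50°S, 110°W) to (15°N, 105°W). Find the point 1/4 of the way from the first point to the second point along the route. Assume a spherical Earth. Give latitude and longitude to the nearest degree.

The haversine formula gives a central angle δ ≈ 1.137 rad (65.1°) between the endpoints.
Interpolate at f = 1/4 with slerp weights a = sin((1−f)δ)/sin δ ≈ 0.830, b = sin(fδ)/sin δ ≈ 0.309.
p = a·p₁ + b·p₂ ≈ (-0.260, -0.790, -0.556); φ = arcsin(p_z) ≈ -33.77°, λ = atan2(p_y, p_x) ≈ -108.21°.

≈ (34°S, 108°W)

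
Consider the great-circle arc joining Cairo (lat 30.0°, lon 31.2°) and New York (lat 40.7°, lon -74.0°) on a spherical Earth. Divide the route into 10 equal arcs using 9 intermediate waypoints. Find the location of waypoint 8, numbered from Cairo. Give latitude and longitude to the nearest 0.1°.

Convert each endpoint to a unit vector on the sphere (x = cos φ cos λ, y = cos φ sin λ, z = sin φ).
The central angle between the endpoints is δ = arccos(p₁·p₂) ≈ 1.416 rad (81.1°).
Interpolate at f = 8/10 with slerp weights a = sin((1−f)δ)/sin δ ≈ 0.283, b = sin(fδ)/sin δ ≈ 0.917.
p = a·p₁ + b·p₂ ≈ (0.401, -0.541, 0.739); φ = arcsin(p_z) ≈ 47.66°, λ = atan2(p_y, p_x) ≈ -53.45°.

≈ lat 47.7°, lon -53.5°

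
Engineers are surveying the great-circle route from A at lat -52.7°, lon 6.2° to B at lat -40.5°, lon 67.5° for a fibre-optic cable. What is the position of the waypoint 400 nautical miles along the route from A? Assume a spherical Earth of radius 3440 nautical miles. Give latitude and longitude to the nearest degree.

≈ lat -53°, lon 17°

The haversine formula gives a central angle δ ≈ 0.741 rad (42.4°) between the endpoints. The total great-circle distance is δ·R ≈ 0.741 × 3440 ≈ 2548 nmi, so the target fraction is f = 400/2548 ≈ 0.157.
Interpolate at f ≈ 0.157 with slerp weights a = sin((1−f)δ)/sin δ ≈ 0.866, b = sin(fδ)/sin δ ≈ 0.172.
p = a·p₁ + b·p₂ ≈ (0.572, 0.177, -0.801); φ = arcsin(p_z) ≈ -53.21°, λ = atan2(p_y, p_x) ≈ 17.24°.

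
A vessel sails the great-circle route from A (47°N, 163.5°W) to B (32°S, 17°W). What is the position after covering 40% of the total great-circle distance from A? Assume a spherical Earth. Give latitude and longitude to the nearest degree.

≈ (33°N, 83°W)

The haversine formula gives a central angle δ ≈ 2.626 rad (150.4°) between the endpoints.
Interpolate at f = 0.40 with slerp weights a = sin((1−f)δ)/sin δ ≈ 2.027, b = sin(fδ)/sin δ ≈ 1.759.
p = a·p₁ + b·p₂ ≈ (0.101, -0.829, 0.551); φ = arcsin(p_z) ≈ 33.41°, λ = atan2(p_y, p_x) ≈ -83.07°.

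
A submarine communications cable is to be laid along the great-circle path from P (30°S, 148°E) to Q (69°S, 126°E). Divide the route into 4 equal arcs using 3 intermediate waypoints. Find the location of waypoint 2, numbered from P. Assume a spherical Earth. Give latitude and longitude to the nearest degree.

Convert each endpoint to a unit vector on the sphere (x = cos φ cos λ, y = cos φ sin λ, z = sin φ).
The central angle between the endpoints is δ = arccos(p₁·p₂) ≈ 0.716 rad (41.0°).
Interpolate at f = 2/4 with slerp weights a = sin((1−f)δ)/sin δ ≈ 0.534, b = sin(fδ)/sin δ ≈ 0.534.
p = a·p₁ + b·p₂ ≈ (-0.505, 0.400, -0.765); φ = arcsin(p_z) ≈ -49.93°, λ = atan2(p_y, p_x) ≈ 141.61°.

≈ (50°S, 142°E)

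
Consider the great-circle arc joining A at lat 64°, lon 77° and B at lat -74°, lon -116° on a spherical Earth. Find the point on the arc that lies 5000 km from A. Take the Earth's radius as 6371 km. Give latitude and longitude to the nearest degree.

Convert each endpoint to a unit vector on the sphere (x = cos φ cos λ, y = cos φ sin λ, z = sin φ).
The central angle between the endpoints is δ = arccos(p₁·p₂) ≈ 2.950 rad (169.0°). The total great-circle distance is δ·R ≈ 2.950 × 6371 ≈ 18795 km, so the target fraction is f = 5000/18795 ≈ 0.266.
Interpolate at f ≈ 0.266 with slerp weights a = sin((1−f)δ)/sin δ ≈ 4.352, b = sin(fδ)/sin δ ≈ 3.712.
p = a·p₁ + b·p₂ ≈ (-0.019, 0.939, 0.343); φ = arcsin(p_z) ≈ 20.06°, λ = atan2(p_y, p_x) ≈ 91.18°.

≈ lat 20°, lon 91°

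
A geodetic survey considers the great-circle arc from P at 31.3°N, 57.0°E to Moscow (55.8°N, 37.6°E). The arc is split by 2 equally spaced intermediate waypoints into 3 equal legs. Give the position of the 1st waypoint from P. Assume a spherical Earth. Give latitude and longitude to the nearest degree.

From cos δ = sin φ₁ sin φ₂ + cos φ₁ cos φ₂ cos Δλ, the central angle is δ ≈ 0.489 rad (28.0°).
Interpolate at f = 1/3 with slerp weights a = sin((1−f)δ)/sin δ ≈ 0.682, b = sin(fδ)/sin δ ≈ 0.345.
p = a·p₁ + b·p₂ ≈ (0.471, 0.607, 0.640); φ = arcsin(p_z) ≈ 39.79°, λ = atan2(p_y, p_x) ≈ 52.18°.

≈ 40°N, 52°E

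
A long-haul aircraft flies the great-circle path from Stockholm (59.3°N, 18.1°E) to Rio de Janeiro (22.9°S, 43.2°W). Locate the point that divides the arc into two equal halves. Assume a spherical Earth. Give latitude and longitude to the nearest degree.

≈ (21°N, 22°W)

The haversine formula gives a central angle δ ≈ 1.680 rad (96.2°) between the endpoints.
Interpolate at f = 1/2 with slerp weights a = sin((1−f)δ)/sin δ ≈ 0.749, b = sin(fδ)/sin δ ≈ 0.749.
p = a·p₁ + b·p₂ ≈ (0.866, -0.354, 0.353); φ = arcsin(p_z) ≈ 20.64°, λ = atan2(p_y, p_x) ≈ -22.20°.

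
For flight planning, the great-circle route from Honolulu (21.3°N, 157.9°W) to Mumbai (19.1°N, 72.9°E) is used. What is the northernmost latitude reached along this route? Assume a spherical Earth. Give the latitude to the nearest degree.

≈ 41°N

The great circle lies in the plane with unit normal n̂ = (p₁ × p₂)/|p₁ × p₂|.
Here n̂_z ≈ -0.759; the vertex latitude is φ_max = arccos|n̂_z| ≈ 40.6°.
Check via Clairaut: cos φ_max = |cos φ₁| · sin C = cos(21.3°)·sin(54.5°) ≈ 0.759, again giving ≈ 40.6°.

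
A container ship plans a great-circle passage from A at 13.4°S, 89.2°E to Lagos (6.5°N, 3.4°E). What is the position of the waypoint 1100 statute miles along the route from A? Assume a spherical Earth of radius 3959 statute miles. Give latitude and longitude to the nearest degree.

From cos δ = sin φ₁ sin φ₂ + cos φ₁ cos φ₂ cos Δλ, the central angle is δ ≈ 1.526 rad (87.4°). The total great-circle distance is δ·R ≈ 1.526 × 3959 ≈ 6042 mi, so the target fraction is f = 1100/6042 ≈ 0.182.
Interpolate at f ≈ 0.182 with slerp weights a = sin((1−f)δ)/sin δ ≈ 0.949, b = sin(fδ)/sin δ ≈ 0.275.
p = a·p₁ + b·p₂ ≈ (0.285, 0.940, -0.189); φ = arcsin(p_z) ≈ -10.89°, λ = atan2(p_y, p_x) ≈ 73.12°.

≈ 11°S, 73°E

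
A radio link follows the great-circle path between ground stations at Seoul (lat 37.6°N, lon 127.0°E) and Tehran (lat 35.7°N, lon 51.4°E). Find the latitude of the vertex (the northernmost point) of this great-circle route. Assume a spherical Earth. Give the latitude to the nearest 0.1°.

≈ 43.3°N

The great circle lies in the plane with unit normal n̂ = (p₁ × p₂)/|p₁ × p₂|.
Here n̂_z ≈ -0.728; the vertex latitude is φ_max = arccos|n̂_z| ≈ 43.3°.
Check via Clairaut: cos φ_max = |cos φ₁| · sin C = cos(37.6°)·sin(66.7°) ≈ 0.728, again giving ≈ 43.3°.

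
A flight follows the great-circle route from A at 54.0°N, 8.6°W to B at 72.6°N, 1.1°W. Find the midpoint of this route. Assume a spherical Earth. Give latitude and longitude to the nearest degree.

Convert each endpoint to a unit vector on the sphere (x = cos φ cos λ, y = cos φ sin λ, z = sin φ).
The central angle between the endpoints is δ = arccos(p₁·p₂) ≈ 0.329 rad (18.9°).
Interpolate at f = 1/2 with slerp weights a = sin((1−f)δ)/sin δ ≈ 0.507, b = sin(fδ)/sin δ ≈ 0.507.
p = a·p₁ + b·p₂ ≈ (0.446, -0.047, 0.894); φ = arcsin(p_z) ≈ 63.34°, λ = atan2(p_y, p_x) ≈ -6.07°.

≈ 63°N, 6°W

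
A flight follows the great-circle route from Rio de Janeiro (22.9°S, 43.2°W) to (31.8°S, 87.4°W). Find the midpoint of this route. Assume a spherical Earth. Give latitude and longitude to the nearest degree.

≈ (29°S, 64°W)

From cos δ = sin φ₁ sin φ₂ + cos φ₁ cos φ₂ cos Δλ, the central angle is δ ≈ 0.698 rad (40.0°).
Interpolate at f = 1/2 with slerp weights a = sin((1−f)δ)/sin δ ≈ 0.532, b = sin(fδ)/sin δ ≈ 0.532.
p = a·p₁ + b·p₂ ≈ (0.378, -0.787, -0.487); φ = arcsin(p_z) ≈ -29.17°, λ = atan2(p_y, p_x) ≈ -64.36°.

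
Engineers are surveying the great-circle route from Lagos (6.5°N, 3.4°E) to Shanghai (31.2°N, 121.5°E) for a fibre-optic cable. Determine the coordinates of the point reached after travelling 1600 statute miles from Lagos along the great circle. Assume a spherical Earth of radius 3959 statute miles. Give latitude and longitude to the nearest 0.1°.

Write both endpoints as unit vectors p₁, p₂ with components (cos φ cos λ, cos φ sin λ, sin φ).
The central angle between the endpoints is δ = arccos(p₁·p₂) ≈ 1.919 rad (110.0°). The total great-circle distance is δ·R ≈ 1.919 × 3959 ≈ 7599 mi, so the target fraction is f = 1600/7599 ≈ 0.211.
Interpolate at f ≈ 0.211 with slerp weights a = sin((1−f)δ)/sin δ ≈ 1.062, b = sin(fδ)/sin δ ≈ 0.418.
p = a·p₁ + b·p₂ ≈ (0.867, 0.368, 0.337); φ = arcsin(p_z) ≈ 19.69°, λ = atan2(p_y, p_x) ≈ 22.99°.

≈ 19.7°N, 23.0°E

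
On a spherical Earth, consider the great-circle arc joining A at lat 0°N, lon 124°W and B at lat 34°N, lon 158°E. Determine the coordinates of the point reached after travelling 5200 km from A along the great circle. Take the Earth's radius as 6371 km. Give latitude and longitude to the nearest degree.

Write both endpoints as unit vectors p₁, p₂ with components (cos φ cos λ, cos φ sin λ, sin φ).
The central angle between the endpoints is δ = arccos(p₁·p₂) ≈ 1.398 rad (80.1°). The total great-circle distance is δ·R ≈ 1.398 × 6371 ≈ 8904 km, so the target fraction is f = 5200/8904 ≈ 0.584.
Interpolate at f ≈ 0.584 with slerp weights a = sin((1−f)δ)/sin δ ≈ 0.558, b = sin(fδ)/sin δ ≈ 0.740.
p = a·p₁ + b·p₂ ≈ (-0.880, -0.232, 0.414); φ = arcsin(p_z) ≈ 24.43°, λ = atan2(p_y, p_x) ≈ -165.20°.

≈ lat 24°N, lon 165°W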